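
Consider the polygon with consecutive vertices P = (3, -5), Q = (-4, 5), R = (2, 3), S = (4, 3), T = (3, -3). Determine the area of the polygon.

Σ = (-5) + (-22) + (-6) + (-21) + (-6) = -60
Area = |Σ|/2 = 30.

30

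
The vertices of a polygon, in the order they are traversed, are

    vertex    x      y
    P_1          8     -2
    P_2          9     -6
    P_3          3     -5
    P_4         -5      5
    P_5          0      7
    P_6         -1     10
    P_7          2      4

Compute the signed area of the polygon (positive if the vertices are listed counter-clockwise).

P_1→P_2: (8)(-6) − (9)(-2) = -30
P_2→P_3: (9)(-5) − (3)(-6) = -27
P_3→P_4: (3)(5) − (-5)(-5) = -10
P_4→P_5: (-5)(7) − (0)(5) = -35
P_5→P_6: (0)(10) − (-1)(7) = 7
P_6→P_7: (-1)(4) − (2)(10) = -24
P_7→P_1: (2)(-2) − (8)(4) = -36
Σ = -155
Signed area = Σ/2 = -77.5 (negative ⇒ clockwise traversal).

-77.5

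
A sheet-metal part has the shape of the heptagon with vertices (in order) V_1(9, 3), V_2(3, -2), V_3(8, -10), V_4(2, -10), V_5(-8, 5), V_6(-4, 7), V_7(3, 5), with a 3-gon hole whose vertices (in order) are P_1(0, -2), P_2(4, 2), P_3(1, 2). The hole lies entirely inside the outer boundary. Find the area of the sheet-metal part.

136

Outer boundary:
Σ = (-27) + (-14) + (-60) + (-70) + (-36) + (-41) + (-36) = -284
Area = |Σ|/2 = 142.
Hole:
Apply the shoelace formula: 2A = Σ (x_i·y_{i+1} − x_{i+1}·y_i), indices taken mod 3.
Cross-terms: 8, 6, -2  ⇒  Σ = 12
Area = |Σ|/2 = 6.
Net area = 142 − 6 = 136.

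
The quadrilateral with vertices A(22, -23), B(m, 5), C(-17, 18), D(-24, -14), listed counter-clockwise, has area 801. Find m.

The doubled signed area Σ (x_i y_{i+1} − x_{i+1} y_i) is linear in m.
With m=0 it equals 1725; the coefficient of m is 41 (from the two edges through B).
So 41·m + 1725 = 2·801 = 1602 ⇒ m = -3.

-3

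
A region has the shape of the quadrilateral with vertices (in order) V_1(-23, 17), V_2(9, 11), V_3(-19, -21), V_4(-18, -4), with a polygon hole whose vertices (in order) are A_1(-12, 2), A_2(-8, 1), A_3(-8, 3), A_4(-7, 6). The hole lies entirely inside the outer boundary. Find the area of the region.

Outer boundary:
Σ = (-406) + (20) + (-302) + (-398) = -1086
Area = |Σ|/2 = 543.
Hole:
Apply Gauss's area formula: 2A = Σ (x_i·y_{i+1} − x_{i+1}·y_i), indices taken mod 4.
Cross-terms: 4, -16, -27, 58  ⇒  Σ = 19
Area = |Σ|/2 = 9.5.
Net area = 543 − 9.5 = 533.5.

533.5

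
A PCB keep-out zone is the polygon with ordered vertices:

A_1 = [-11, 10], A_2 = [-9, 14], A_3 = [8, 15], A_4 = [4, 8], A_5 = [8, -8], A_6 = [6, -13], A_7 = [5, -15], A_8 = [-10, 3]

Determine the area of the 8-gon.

343

Apply the shoelace (surveyor's) formula: 2A = Σ (x_i·y_{i+1} − x_{i+1}·y_i), indices taken mod 8.
Σ = (-64) + (-247) + (4) + (-96) + (-56) + (-25) + (-135) + (-67) = -686
Area = |Σ|/2 = 343.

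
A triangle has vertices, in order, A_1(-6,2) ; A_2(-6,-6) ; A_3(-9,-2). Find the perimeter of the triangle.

18

|A_1A_2| = √((0)² + (-8)²) = √64 = 8
|A_2A_3| = √((-3)² + (4)²) = √25 = 5
|A_3A_1| = √((3)² + (4)²) = √25 = 5
Perimeter = 8 + 5 + 5 = 18.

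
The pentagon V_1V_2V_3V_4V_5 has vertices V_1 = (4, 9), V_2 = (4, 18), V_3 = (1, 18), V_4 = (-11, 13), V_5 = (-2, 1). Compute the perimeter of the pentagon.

50

|V_1V_2| = √((0)² + (9)²) = √81 = 9
|V_2V_3| = √((-3)² + (0)²) = √9 = 3
|V_3V_4| = √((-12)² + (-5)²) = √169 = 13
|V_4V_5| = √((9)² + (-12)²) = √225 = 15
|V_5V_1| = √((6)² + (8)²) = √100 = 10
Perimeter = 9 + 3 + 13 + 15 + 10 = 50.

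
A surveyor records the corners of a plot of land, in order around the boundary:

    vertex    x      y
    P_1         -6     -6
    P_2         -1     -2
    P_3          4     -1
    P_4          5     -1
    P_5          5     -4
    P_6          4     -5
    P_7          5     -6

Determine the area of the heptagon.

Apply the shoelace (surveyor's) formula: 2A = Σ (x_i·y_{i+1} − x_{i+1}·y_i), indices taken mod 7.
Cross-terms: 6, 9, 1, -15, -9, 1, -66  ⇒  Σ = -73
Area = |Σ|/2 = 36.5.

36.5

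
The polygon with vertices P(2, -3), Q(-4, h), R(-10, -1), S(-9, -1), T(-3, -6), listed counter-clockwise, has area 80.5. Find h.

Write out the shoelace sum; only the two edges meeting at Q involve h:
2·Area = [(2·h − (-4)·(-3)) + ((-4)·(-1) − (-10)·h)] + 73
       = 12·h + 65 = 161
⇒ h = 8.

8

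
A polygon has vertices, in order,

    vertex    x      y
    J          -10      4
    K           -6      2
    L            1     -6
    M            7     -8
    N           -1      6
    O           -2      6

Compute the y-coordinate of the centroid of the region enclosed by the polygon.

-16/123

Apply Gauss's area formula. First the cross-terms c_i = x_i·y_{i+1} − x_{i+1}·y_i:
  4, 34, 34, 34, 6, 52  ⇒  2A = 164, A = 82.
Then Σ (y_i + y_{i+1})·c_i = -64, so ȳ = -64 / (6·82) = -16/123.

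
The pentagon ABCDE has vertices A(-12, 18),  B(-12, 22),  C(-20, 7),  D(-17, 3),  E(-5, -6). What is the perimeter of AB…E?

|AB| = √((0)² + (4)²) = √16 = 4
|BC| = √((-8)² + (-15)²) = √289 = 17
|CD| = √((3)² + (-4)²) = √25 = 5
|DE| = √((12)² + (-9)²) = √225 = 15
|EA| = √((-7)² + (24)²) = √625 = 25
Perimeter = 4 + 17 + 5 + 15 + 25 = 66.

66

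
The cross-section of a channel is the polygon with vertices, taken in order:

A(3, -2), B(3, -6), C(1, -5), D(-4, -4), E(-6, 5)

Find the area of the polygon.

46

Apply the surveyor's formula: 2A = Σ (x_i·y_{i+1} − x_{i+1}·y_i), indices taken mod 5.
A→B: (3)(-6) − (3)(-2) = -12
B→C: (3)(-5) − (1)(-6) = -9
C→D: (1)(-4) − (-4)(-5) = -24
D→E: (-4)(5) − (-6)(-4) = -44
E→A: (-6)(-2) − (3)(5) = -3
Σ = -92
Area = |Σ|/2 = 46.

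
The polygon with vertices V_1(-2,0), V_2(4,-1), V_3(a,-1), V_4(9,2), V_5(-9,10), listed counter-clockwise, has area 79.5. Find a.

8

Write out the shoelace sum; only the two edges meeting at V_3 involve a:
2·Area = [(4·(-1) − a·(-1)) + (a·2 − 9·(-1))] + 130
       = 3·a + 135 = 159
⇒ a = 8.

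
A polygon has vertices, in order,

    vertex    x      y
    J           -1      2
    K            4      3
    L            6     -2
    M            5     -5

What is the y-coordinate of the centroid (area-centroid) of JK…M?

-11/39

Apply the shoelace (surveyor's) formula. First the cross-terms c_i = x_i·y_{i+1} − x_{i+1}·y_i:
  -11, -26, -20, 5  ⇒  2A = -52, A = -26.
Then Σ (y_i + y_{i+1})·c_i = 44, so ȳ = 44 / (6·(-26)) = -11/39.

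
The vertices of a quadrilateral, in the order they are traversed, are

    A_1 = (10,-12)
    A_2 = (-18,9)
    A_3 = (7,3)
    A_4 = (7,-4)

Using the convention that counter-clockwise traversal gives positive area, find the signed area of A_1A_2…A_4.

Apply the surveyor's formula: 2A = Σ (x_i·y_{i+1} − x_{i+1}·y_i), indices taken mod 4.
A_1→A_2: (10)(9) − (-18)(-12) = -126
A_2→A_3: (-18)(3) − (7)(9) = -117
A_3→A_4: (7)(-4) − (7)(3) = -49
A_4→A_1: (7)(-12) − (10)(-4) = -44
Σ = -336
Signed area = Σ/2 = -168 (negative ⇒ clockwise traversal).

-168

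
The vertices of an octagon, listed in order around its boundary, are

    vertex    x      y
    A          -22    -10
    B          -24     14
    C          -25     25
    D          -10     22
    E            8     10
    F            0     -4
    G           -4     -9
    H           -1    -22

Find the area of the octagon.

A→B: (-22)(14) − (-24)(-10) = -548
B→C: (-24)(25) − (-25)(14) = -250
C→D: (-25)(22) − (-10)(25) = -300
D→E: (-10)(10) − (8)(22) = -276
E→F: (8)(-4) − (0)(10) = -32
F→G: (0)(-9) − (-4)(-4) = -16
G→H: (-4)(-22) − (-1)(-9) = 79
H→A: (-1)(-10) − (-22)(-22) = -474
Σ = -1817
Area = |Σ|/2 = 908.5.

908.5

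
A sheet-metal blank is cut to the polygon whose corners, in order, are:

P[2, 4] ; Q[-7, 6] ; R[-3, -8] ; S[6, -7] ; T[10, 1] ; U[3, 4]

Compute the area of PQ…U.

150

Apply the shoelace (surveyor's) formula: 2A = Σ (x_i·y_{i+1} − x_{i+1}·y_i), indices taken mod 6.
P→Q: (2)(6) − (-7)(4) = 40
Q→R: (-7)(-8) − (-3)(6) = 74
R→S: (-3)(-7) − (6)(-8) = 69
S→T: (6)(1) − (10)(-7) = 76
T→U: (10)(4) − (3)(1) = 37
U→P: (3)(4) − (2)(4) = 4
Σ = 300
Area = |Σ|/2 = 150.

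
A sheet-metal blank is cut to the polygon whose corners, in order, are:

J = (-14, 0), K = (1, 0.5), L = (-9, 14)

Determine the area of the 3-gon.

Apply the shoelace (surveyor's) formula: 2A = Σ (x_i·y_{i+1} − x_{i+1}·y_i), indices taken mod 3.
J→K: (-14)(0.5) − (1)(0) = -7
K→L: (1)(14) − (-9)(0.5) = 18.5
L→J: (-9)(0) − (-14)(14) = 196
Σ = 207.5
Area = |Σ|/2 = 103.75.

103.75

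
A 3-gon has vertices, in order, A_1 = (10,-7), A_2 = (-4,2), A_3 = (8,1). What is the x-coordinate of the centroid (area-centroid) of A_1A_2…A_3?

Apply the surveyor's formula. First the cross-terms c_i = x_i·y_{i+1} − x_{i+1}·y_i:
  -8, -20, -66  ⇒  2A = -94, A = -47.
Then Σ (x_i + x_{i+1})·c_i = -1316, so x̄ = -1316 / (6·(-47)) = 14/3.

14/3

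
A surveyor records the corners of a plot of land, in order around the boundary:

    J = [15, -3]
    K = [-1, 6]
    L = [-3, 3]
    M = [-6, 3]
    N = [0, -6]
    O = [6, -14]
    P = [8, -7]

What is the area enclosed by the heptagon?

167

Σ = (87) + (15) + (9) + (36) + (36) + (70) + (81) = 334
Area = |Σ|/2 = 167.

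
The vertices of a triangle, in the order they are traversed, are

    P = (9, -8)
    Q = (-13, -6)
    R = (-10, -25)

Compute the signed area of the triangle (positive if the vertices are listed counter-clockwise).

Σ = (-158) + (265) + (305) = 412
Signed area = Σ/2 = 206 (positive ⇒ counter-clockwise traversal).

206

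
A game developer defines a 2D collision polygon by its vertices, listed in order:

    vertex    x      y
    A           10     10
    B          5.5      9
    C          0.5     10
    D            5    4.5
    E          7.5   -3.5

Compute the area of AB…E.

48.25

Apply the shoelace (surveyor's) formula: 2A = Σ (x_i·y_{i+1} − x_{i+1}·y_i), indices taken mod 5.
A→B: (10)(9) − (5.5)(10) = 35
B→C: (5.5)(10) − (0.5)(9) = 50.5
C→D: (0.5)(4.5) − (5)(10) = -47.75
D→E: (5)(-3.5) − (7.5)(4.5) = -51.25
E→A: (7.5)(10) − (10)(-3.5) = 110
Σ = 96.5
Area = |Σ|/2 = 48.25.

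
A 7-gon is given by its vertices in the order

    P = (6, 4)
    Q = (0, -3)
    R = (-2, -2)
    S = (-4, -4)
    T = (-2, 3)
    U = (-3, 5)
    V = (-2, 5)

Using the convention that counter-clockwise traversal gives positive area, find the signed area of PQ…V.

-44

Apply the shoelace (surveyor's) formula: 2A = Σ (x_i·y_{i+1} − x_{i+1}·y_i), indices taken mod 7.
Cross-terms: -18, -6, 0, -20, -1, -5, -38  ⇒  Σ = -88
Signed area = Σ/2 = -44 (negative ⇒ clockwise traversal).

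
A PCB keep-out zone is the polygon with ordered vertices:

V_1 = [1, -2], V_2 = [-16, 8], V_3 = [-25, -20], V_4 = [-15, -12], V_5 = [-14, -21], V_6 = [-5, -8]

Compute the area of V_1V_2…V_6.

334

Apply the shoelace formula: 2A = Σ (x_i·y_{i+1} − x_{i+1}·y_i), indices taken mod 6.
V_1→V_2: (1)(8) − (-16)(-2) = -24
V_2→V_3: (-16)(-20) − (-25)(8) = 520
V_3→V_4: (-25)(-12) − (-15)(-20) = 0
V_4→V_5: (-15)(-21) − (-14)(-12) = 147
V_5→V_6: (-14)(-8) − (-5)(-21) = 7
V_6→V_1: (-5)(-2) − (1)(-8) = 18
Σ = 668
Area = |Σ|/2 = 334.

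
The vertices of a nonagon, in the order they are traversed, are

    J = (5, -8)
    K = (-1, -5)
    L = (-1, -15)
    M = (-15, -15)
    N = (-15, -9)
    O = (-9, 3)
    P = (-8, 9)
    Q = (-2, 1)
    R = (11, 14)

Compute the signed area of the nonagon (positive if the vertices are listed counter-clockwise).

Σ = (-33) + (10) + (-210) + (-90) + (-126) + (-57) + (10) + (-39) + (-158) = -693
Signed area = Σ/2 = -346.5 (negative ⇒ clockwise traversal).

-346.5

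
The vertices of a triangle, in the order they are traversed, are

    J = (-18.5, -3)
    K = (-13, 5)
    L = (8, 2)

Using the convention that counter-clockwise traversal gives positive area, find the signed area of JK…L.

Apply the surveyor's formula: 2A = Σ (x_i·y_{i+1} − x_{i+1}·y_i), indices taken mod 3.
Cross-terms: -131.5, -66, 13  ⇒  Σ = -184.5
Signed area = Σ/2 = -92.25 (negative ⇒ clockwise traversal).

-92.25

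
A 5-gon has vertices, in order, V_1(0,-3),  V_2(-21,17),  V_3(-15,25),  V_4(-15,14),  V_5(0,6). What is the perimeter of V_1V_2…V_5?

76

|V_1V_2| = √((-21)² + (20)²) = √841 = 29
|V_2V_3| = √((6)² + (8)²) = √100 = 10
|V_3V_4| = √((0)² + (-11)²) = √121 = 11
|V_4V_5| = √((15)² + (-8)²) = √289 = 17
|V_5V_1| = √((0)² + (-9)²) = √81 = 9
Perimeter = 29 + 10 + 11 + 17 + 9 = 76.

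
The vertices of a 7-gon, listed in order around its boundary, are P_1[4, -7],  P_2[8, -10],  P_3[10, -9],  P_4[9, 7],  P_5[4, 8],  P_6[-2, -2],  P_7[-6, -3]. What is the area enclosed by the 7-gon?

147.5

Apply the shoelace formula: 2A = Σ (x_i·y_{i+1} − x_{i+1}·y_i), indices taken mod 7.
Cross-terms: 16, 28, 151, 44, 8, -6, 54  ⇒  Σ = 295
Area = |Σ|/2 = 147.5.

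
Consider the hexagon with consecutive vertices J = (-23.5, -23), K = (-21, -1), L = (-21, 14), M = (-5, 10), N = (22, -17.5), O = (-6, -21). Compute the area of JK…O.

Apply Gauss's area formula: 2A = Σ (x_i·y_{i+1} − x_{i+1}·y_i), indices taken mod 6.
Σ = (-459.5) + (-315) + (-140) + (-132.5) + (-567) + (-355.5) = -1969.5
Area = |Σ|/2 = 984.75.

984.75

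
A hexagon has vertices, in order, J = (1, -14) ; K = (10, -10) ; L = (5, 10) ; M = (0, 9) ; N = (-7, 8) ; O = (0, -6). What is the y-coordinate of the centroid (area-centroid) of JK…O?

-205/218

Apply the shoelace (surveyor's) formula. First the cross-terms c_i = x_i·y_{i+1} − x_{i+1}·y_i:
  130, 150, 45, 63, 42, 6  ⇒  2A = 436, A = 218.
Then Σ (y_i + y_{i+1})·c_i = -1230, so ȳ = -1230 / (6·218) = -205/218.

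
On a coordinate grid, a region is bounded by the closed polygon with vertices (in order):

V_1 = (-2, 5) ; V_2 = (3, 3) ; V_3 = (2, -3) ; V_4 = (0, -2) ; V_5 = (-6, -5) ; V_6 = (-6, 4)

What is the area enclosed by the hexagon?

Apply the surveyor's formula: 2A = Σ (x_i·y_{i+1} − x_{i+1}·y_i), indices taken mod 6.
Σ = (-21) + (-15) + (-4) + (-12) + (-54) + (-22) = -128
Area = |Σ|/2 = 64.

64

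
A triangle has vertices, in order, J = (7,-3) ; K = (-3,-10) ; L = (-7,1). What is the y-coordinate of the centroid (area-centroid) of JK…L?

Apply the surveyor's formula. First the cross-terms c_i = x_i·y_{i+1} − x_{i+1}·y_i:
  -79, -73, 14  ⇒  2A = -138, A = -69.
Then Σ (y_i + y_{i+1})·c_i = 1656, so ȳ = 1656 / (6·(-69)) = -4.

-4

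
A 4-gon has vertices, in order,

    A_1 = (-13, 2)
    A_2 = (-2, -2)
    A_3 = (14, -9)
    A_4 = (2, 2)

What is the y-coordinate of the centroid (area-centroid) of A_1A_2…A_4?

Apply Gauss's area formula. First the cross-terms c_i = x_i·y_{i+1} − x_{i+1}·y_i:
  30, 46, 46, 30  ⇒  2A = 152, A = 76.
Then Σ (y_i + y_{i+1})·c_i = -708, so ȳ = -708 / (6·76) = -59/38.

-59/38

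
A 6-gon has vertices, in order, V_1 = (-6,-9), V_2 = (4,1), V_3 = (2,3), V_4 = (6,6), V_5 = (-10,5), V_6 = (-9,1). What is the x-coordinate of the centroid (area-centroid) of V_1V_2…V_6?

Apply the shoelace (surveyor's) formula. First the cross-terms c_i = x_i·y_{i+1} − x_{i+1}·y_i:
  30, 10, -6, 90, 35, 87  ⇒  2A = 246, A = 123.
Then Σ (x_i + x_{i+1})·c_i = -2378, so x̄ = -2378 / (6·123) = -29/9.

-29/9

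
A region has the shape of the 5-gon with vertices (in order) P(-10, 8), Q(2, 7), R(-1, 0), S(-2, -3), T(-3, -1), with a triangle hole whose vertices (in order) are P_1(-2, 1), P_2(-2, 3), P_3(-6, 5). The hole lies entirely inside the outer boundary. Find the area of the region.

Outer boundary:
Cross-terms: -86, 7, 3, -7, -34  ⇒  Σ = -117
Area = |Σ|/2 = 58.5.
Hole:
Σ = (-4) + (8) + (4) = 8
Area = |Σ|/2 = 4.
Net area = 58.5 − 4 = 54.5.

54.5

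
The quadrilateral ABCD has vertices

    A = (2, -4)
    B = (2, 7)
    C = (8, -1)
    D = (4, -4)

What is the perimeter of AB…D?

28

|AB| = √((0)² + (11)²) = √121 = 11
|BC| = √((6)² + (-8)²) = √100 = 10
|CD| = √((-4)² + (-3)²) = √25 = 5
|DA| = √((-2)² + (0)²) = √4 = 2
Perimeter = 11 + 10 + 5 + 2 = 28.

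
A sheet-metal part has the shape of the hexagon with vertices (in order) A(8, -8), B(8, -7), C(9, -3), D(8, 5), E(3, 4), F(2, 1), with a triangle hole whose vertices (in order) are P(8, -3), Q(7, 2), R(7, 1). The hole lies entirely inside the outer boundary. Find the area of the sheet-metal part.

51.5

Outer boundary:
Cross-terms: 8, 39, 69, 17, -5, -24  ⇒  Σ = 104
Area = |Σ|/2 = 52.
Hole:
Apply the shoelace (surveyor's) formula: 2A = Σ (x_i·y_{i+1} − x_{i+1}·y_i), indices taken mod 3.
Σ = (37) + (-7) + (-29) = 1
Area = |Σ|/2 = 0.5.
Net area = 52 − 0.5 = 51.5.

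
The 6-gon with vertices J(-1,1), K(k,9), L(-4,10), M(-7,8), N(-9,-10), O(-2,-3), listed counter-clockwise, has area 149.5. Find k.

10

The doubled signed area Σ (x_i y_{i+1} − x_{i+1} y_i) is linear in k.
With k=0 it equals 209; the coefficient of k is 9 (from the two edges through K).
So 9·k + 209 = 2·149.5 = 299 ⇒ k = 10.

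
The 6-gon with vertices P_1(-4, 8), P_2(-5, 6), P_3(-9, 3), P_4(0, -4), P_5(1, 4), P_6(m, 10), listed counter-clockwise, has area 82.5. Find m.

5

Write out the shoelace sum; only the two edges meeting at P_6 involve m:
2·Area = [(1·10 − m·4) + (m·8 − (-4)·10)] + 95
       = 4·m + 145 = 165
⇒ m = 5.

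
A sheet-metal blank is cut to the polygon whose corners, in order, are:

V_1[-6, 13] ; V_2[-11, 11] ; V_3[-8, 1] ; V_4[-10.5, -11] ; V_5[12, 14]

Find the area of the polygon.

Apply the surveyor's formula: 2A = Σ (x_i·y_{i+1} − x_{i+1}·y_i), indices taken mod 5.
Cross-terms: 77, 77, 98.5, -15, 240  ⇒  Σ = 477.5
Area = |Σ|/2 = 238.75.

238.75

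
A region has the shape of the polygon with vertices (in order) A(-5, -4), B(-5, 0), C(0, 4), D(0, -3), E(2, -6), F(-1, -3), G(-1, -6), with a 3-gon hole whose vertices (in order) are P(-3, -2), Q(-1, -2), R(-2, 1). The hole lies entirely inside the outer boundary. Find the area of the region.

31.5

Outer boundary:
Cross-terms: -20, -20, 0, 6, -12, 3, -26  ⇒  Σ = -69
Area = |Σ|/2 = 34.5.
Hole:
Cross-terms: 4, -5, 7  ⇒  Σ = 6
Area = |Σ|/2 = 3.
Net area = 34.5 − 3 = 31.5.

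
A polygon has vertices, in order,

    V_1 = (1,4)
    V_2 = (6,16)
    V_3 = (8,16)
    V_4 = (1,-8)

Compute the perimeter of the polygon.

52

|V_1V_2| = √((5)² + (12)²) = √169 = 13
|V_2V_3| = √((2)² + (0)²) = √4 = 2
|V_3V_4| = √((-7)² + (-24)²) = √625 = 25
|V_4V_1| = √((0)² + (12)²) = √144 = 12
Perimeter = 13 + 2 + 25 + 12 = 52.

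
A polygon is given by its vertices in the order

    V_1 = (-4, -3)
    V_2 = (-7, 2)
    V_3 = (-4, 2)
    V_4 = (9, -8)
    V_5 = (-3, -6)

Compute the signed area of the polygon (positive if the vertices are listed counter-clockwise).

Apply the surveyor's formula: 2A = Σ (x_i·y_{i+1} − x_{i+1}·y_i), indices taken mod 5.
V_1→V_2: (-4)(2) − (-7)(-3) = -29
V_2→V_3: (-7)(2) − (-4)(2) = -6
V_3→V_4: (-4)(-8) − (9)(2) = 14
V_4→V_5: (9)(-6) − (-3)(-8) = -78
V_5→V_1: (-3)(-3) − (-4)(-6) = -15
Σ = -114
Signed area = Σ/2 = -57 (negative ⇒ clockwise traversal).

-57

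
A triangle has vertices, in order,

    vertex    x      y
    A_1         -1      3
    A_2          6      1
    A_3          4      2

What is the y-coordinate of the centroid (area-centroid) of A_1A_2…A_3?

Apply the shoelace formula. First the cross-terms c_i = x_i·y_{i+1} − x_{i+1}·y_i:
  -19, 8, 14  ⇒  2A = 3, A = 1.5.
Then Σ (y_i + y_{i+1})·c_i = 18, so ȳ = 18 / (6·1.5) = 2.

2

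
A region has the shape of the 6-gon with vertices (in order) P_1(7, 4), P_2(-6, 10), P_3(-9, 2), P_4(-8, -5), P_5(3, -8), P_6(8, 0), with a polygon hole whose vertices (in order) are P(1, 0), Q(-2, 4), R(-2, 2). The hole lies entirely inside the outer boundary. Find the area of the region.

Outer boundary:
Σ = (94) + (78) + (61) + (79) + (64) + (32) = 408
Area = |Σ|/2 = 204.
Hole:
Σ = (4) + (4) + (-2) = 6
Area = |Σ|/2 = 3.
Net area = 204 − 3 = 201.

201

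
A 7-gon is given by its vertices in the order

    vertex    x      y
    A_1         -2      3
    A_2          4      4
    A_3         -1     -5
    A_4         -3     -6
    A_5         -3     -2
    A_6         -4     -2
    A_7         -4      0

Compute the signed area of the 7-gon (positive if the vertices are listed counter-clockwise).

-39.5

Apply the shoelace (surveyor's) formula: 2A = Σ (x_i·y_{i+1} − x_{i+1}·y_i), indices taken mod 7.
Cross-terms: -20, -16, -9, -12, -2, -8, -12  ⇒  Σ = -79
Signed area = Σ/2 = -39.5 (negative ⇒ clockwise traversal).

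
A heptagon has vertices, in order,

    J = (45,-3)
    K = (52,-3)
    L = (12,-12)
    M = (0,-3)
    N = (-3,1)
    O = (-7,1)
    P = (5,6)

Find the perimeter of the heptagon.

126

|JK| = √((7)² + (0)²) = √49 = 7
|KL| = √((-40)² + (-9)²) = √1681 = 41
|LM| = √((-12)² + (9)²) = √225 = 15
|MN| = √((-3)² + (4)²) = √25 = 5
|NO| = √((-4)² + (0)²) = √16 = 4
|OP| = √((12)² + (5)²) = √169 = 13
|PJ| = √((40)² + (-9)²) = √1681 = 41
Perimeter = 7 + 41 + 15 + 5 + 4 + 13 + 41 = 126.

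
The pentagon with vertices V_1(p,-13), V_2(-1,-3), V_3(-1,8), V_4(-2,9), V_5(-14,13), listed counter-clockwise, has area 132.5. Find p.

Write out the shoelace sum; only the two edges meeting at V_1 involve p:
2·Area = [((-14)·(-13) − p·13) + (p·(-3) − (-1)·(-13))] + 96
       = -16·p + 265 = 265
⇒ p = 0.

0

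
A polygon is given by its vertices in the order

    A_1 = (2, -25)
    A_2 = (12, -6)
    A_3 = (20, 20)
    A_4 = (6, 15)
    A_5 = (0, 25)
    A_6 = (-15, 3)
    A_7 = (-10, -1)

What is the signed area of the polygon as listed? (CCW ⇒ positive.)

Apply the surveyor's formula: 2A = Σ (x_i·y_{i+1} − x_{i+1}·y_i), indices taken mod 7.
Σ = (288) + (360) + (180) + (150) + (375) + (45) + (252) = 1650
Signed area = Σ/2 = 825 (positive ⇒ counter-clockwise traversal).

825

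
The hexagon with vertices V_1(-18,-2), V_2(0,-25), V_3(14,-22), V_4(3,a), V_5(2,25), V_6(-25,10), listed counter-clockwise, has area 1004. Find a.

Write out the shoelace sum; only the two edges meeting at V_4 involve a:
2·Area = [(14·a − 3·(-22)) + (3·25 − 2·a)] + 1675
       = 12·a + 1816 = 2008
⇒ a = 16.

16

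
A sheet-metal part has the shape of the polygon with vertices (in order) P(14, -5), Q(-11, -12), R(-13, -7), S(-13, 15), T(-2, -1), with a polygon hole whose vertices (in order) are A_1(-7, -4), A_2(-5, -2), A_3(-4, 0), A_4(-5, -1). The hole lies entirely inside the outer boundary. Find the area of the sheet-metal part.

259

Outer boundary:
Apply Gauss's area formula: 2A = Σ (x_i·y_{i+1} − x_{i+1}·y_i), indices taken mod 5.
Cross-terms: -223, -79, -286, 43, 24  ⇒  Σ = -521
Area = |Σ|/2 = 260.5.
Hole:
Apply the surveyor's formula: 2A = Σ (x_i·y_{i+1} − x_{i+1}·y_i), indices taken mod 4.
Σ = (-6) + (-8) + (4) + (13) = 3
Area = |Σ|/2 = 1.5.
Net area = 260.5 − 1.5 = 259.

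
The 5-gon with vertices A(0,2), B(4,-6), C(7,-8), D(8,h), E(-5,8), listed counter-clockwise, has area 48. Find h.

-2

The doubled signed area Σ (x_i y_{i+1} − x_{i+1} y_i) is linear in h.
With h=0 it equals 120; the coefficient of h is 12 (from the two edges through D).
So 12·h + 120 = 2·48 = 96 ⇒ h = -2.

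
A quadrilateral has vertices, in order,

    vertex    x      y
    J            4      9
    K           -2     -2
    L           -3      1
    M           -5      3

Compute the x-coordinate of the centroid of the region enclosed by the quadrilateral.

-149/177

Apply the surveyor's formula. First the cross-terms c_i = x_i·y_{i+1} − x_{i+1}·y_i:
  10, -8, -4, -57  ⇒  2A = -59, A = -29.5.
Then Σ (x_i + x_{i+1})·c_i = 149, so x̄ = 149 / (6·(-29.5)) = -149/177.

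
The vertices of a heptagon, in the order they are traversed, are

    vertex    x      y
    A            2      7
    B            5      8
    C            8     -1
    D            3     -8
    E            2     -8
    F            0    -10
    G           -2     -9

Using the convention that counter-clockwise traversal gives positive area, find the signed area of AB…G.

-96.5

Apply the shoelace (surveyor's) formula: 2A = Σ (x_i·y_{i+1} − x_{i+1}·y_i), indices taken mod 7.
A→B: (2)(8) − (5)(7) = -19
B→C: (5)(-1) − (8)(8) = -69
C→D: (8)(-8) − (3)(-1) = -61
D→E: (3)(-8) − (2)(-8) = -8
E→F: (2)(-10) − (0)(-8) = -20
F→G: (0)(-9) − (-2)(-10) = -20
G→A: (-2)(7) − (2)(-9) = 4
Σ = -193
Signed area = Σ/2 = -96.5 (negative ⇒ clockwise traversal).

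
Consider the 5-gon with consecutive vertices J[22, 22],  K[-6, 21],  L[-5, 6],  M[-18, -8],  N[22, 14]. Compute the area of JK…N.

J→K: (22)(21) − (-6)(22) = 594
K→L: (-6)(6) − (-5)(21) = 69
L→M: (-5)(-8) − (-18)(6) = 148
M→N: (-18)(14) − (22)(-8) = -76
N→J: (22)(22) − (22)(14) = 176
Σ = 911
Area = |Σ|/2 = 455.5.

455.5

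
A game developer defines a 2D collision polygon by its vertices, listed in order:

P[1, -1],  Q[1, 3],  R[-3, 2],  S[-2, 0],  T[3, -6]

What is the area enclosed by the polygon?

Apply the surveyor's formula: 2A = Σ (x_i·y_{i+1} − x_{i+1}·y_i), indices taken mod 5.
Σ = (4) + (11) + (4) + (12) + (3) = 34
Area = |Σ|/2 = 17.

17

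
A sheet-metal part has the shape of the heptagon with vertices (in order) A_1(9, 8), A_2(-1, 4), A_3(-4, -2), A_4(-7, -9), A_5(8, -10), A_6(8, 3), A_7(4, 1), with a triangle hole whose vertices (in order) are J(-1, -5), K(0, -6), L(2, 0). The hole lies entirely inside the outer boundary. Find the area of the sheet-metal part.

Outer boundary:
Apply the surveyor's formula: 2A = Σ (x_i·y_{i+1} − x_{i+1}·y_i), indices taken mod 7.
A_1→A_2: (9)(4) − (-1)(8) = 44
A_2→A_3: (-1)(-2) − (-4)(4) = 18
A_3→A_4: (-4)(-9) − (-7)(-2) = 22
A_4→A_5: (-7)(-10) − (8)(-9) = 142
A_5→A_6: (8)(3) − (8)(-10) = 104
A_6→A_7: (8)(1) − (4)(3) = -4
A_7→A_1: (4)(8) − (9)(1) = 23
Σ = 349
Area = |Σ|/2 = 174.5.
Hole:
Apply the surveyor's formula: 2A = Σ (x_i·y_{i+1} − x_{i+1}·y_i), indices taken mod 3.
Σ = (6) + (12) + (-10) = 8
Area = |Σ|/2 = 4.
Net area = 174.5 − 4 = 170.5.

170.5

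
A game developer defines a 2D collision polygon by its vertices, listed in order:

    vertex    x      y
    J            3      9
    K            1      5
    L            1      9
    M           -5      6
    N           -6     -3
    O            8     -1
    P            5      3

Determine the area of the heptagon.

103.5

Cross-terms: 6, 4, 51, 51, 30, 29, 36  ⇒  Σ = 207
Area = |Σ|/2 = 103.5.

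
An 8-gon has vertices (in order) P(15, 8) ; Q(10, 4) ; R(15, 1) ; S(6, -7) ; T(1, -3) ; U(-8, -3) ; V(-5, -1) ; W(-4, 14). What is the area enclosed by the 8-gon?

Cross-terms: -20, -50, -111, -11, -27, -7, -74, -242  ⇒  Σ = -542
Area = |Σ|/2 = 271.

271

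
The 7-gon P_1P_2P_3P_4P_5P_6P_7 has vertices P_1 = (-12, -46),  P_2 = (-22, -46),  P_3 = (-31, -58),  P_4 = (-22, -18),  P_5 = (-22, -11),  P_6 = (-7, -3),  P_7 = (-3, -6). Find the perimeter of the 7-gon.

|P_1P_2| = √((-10)² + (0)²) = √100 = 10
|P_2P_3| = √((-9)² + (-12)²) = √225 = 15
|P_3P_4| = √((9)² + (40)²) = √1681 = 41
|P_4P_5| = √((0)² + (7)²) = √49 = 7
|P_5P_6| = √((15)² + (8)²) = √289 = 17
|P_6P_7| = √((4)² + (-3)²) = √25 = 5
|P_7P_1| = √((-9)² + (-40)²) = √1681 = 41
Perimeter = 10 + 15 + 41 + 7 + 17 + 5 + 41 = 136.

136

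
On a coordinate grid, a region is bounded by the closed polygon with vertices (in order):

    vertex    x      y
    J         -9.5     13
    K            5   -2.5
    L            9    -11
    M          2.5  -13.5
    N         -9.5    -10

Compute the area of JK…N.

Apply the shoelace (surveyor's) formula: 2A = Σ (x_i·y_{i+1} − x_{i+1}·y_i), indices taken mod 5.
Σ = (-41.25) + (-32.5) + (-94) + (-153.25) + (-218.5) = -539.5
Area = |Σ|/2 = 269.75.

269.75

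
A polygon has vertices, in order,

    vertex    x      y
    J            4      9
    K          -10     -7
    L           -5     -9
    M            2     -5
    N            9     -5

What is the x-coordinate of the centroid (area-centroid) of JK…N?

31/74

Apply the surveyor's formula. First the cross-terms c_i = x_i·y_{i+1} − x_{i+1}·y_i:
  62, 55, 43, 35, 101  ⇒  2A = 296, A = 148.
Then Σ (x_i + x_{i+1})·c_i = 372, so x̄ = 372 / (6·148) = 31/74.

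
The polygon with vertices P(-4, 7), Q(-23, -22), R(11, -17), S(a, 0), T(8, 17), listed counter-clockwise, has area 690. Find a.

Write out the shoelace sum; only the two edges meeting at S involve a:
2·Area = [(11·0 − a·(-17)) + (a·17 − 8·0)] + 1006
       = 34·a + 1006 = 1380
⇒ a = 11.

11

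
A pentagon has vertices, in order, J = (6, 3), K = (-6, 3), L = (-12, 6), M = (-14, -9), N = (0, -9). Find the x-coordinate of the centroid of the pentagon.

Apply the surveyor's formula. First the cross-terms c_i = x_i·y_{i+1} − x_{i+1}·y_i:
  36, 0, 192, 126, 54  ⇒  2A = 408, A = 204.
Then Σ (x_i + x_{i+1})·c_i = -6432, so x̄ = -6432 / (6·204) = -268/51.

-268/51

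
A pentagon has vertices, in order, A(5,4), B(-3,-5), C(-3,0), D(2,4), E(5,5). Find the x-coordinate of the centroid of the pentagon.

Apply the shoelace formula. First the cross-terms c_i = x_i·y_{i+1} − x_{i+1}·y_i:
  -13, -15, -12, -10, -5  ⇒  2A = -55, A = -27.5.
Then Σ (x_i + x_{i+1})·c_i = -44, so x̄ = -44 / (6·(-27.5)) = 4/15.

4/15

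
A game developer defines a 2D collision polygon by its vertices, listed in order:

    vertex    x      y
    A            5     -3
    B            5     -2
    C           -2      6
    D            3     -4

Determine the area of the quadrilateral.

Apply Gauss's area formula: 2A = Σ (x_i·y_{i+1} − x_{i+1}·y_i), indices taken mod 4.
Σ = (5) + (26) + (-10) + (11) = 32
Area = |Σ|/2 = 16.

16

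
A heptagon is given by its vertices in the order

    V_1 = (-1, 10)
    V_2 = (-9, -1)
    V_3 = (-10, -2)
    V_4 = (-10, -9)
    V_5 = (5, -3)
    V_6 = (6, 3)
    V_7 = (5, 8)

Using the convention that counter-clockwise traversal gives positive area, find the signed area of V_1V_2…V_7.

184

Cross-terms: 91, 8, 70, 75, 33, 33, 58  ⇒  Σ = 368
Signed area = Σ/2 = 184 (positive ⇒ counter-clockwise traversal).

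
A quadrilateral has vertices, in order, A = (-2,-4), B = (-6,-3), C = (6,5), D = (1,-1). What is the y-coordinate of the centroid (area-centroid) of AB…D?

-88/141

Apply the surveyor's formula. First the cross-terms c_i = x_i·y_{i+1} − x_{i+1}·y_i:
  -18, -12, -11, -6  ⇒  2A = -47, A = -23.5.
Then Σ (y_i + y_{i+1})·c_i = 88, so ȳ = 88 / (6·(-23.5)) = -88/141.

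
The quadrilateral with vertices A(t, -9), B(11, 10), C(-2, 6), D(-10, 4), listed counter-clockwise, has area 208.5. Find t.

Write out the shoelace sum; only the two edges meeting at A involve t:
2·Area = [((-10)·(-9) − t·4) + (t·10 − 11·(-9))] + 138
       = 6·t + 327 = 417
⇒ t = 15.

15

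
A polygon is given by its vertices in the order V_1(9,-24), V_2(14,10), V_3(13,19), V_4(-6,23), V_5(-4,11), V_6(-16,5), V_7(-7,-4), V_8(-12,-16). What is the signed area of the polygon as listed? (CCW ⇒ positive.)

Apply the shoelace formula: 2A = Σ (x_i·y_{i+1} − x_{i+1}·y_i), indices taken mod 8.
V_1→V_2: (9)(10) − (14)(-24) = 426
V_2→V_3: (14)(19) − (13)(10) = 136
V_3→V_4: (13)(23) − (-6)(19) = 413
V_4→V_5: (-6)(11) − (-4)(23) = 26
V_5→V_6: (-4)(5) − (-16)(11) = 156
V_6→V_7: (-16)(-4) − (-7)(5) = 99
V_7→V_8: (-7)(-16) − (-12)(-4) = 64
V_8→V_1: (-12)(-24) − (9)(-16) = 432
Σ = 1752
Signed area = Σ/2 = 876 (positive ⇒ counter-clockwise traversal).

876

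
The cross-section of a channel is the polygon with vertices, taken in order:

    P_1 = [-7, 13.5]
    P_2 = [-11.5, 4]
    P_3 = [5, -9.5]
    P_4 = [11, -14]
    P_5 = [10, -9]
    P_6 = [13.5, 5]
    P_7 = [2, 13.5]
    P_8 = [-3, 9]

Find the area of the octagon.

358.375

Apply the shoelace (surveyor's) formula: 2A = Σ (x_i·y_{i+1} − x_{i+1}·y_i), indices taken mod 8.
Cross-terms: 127.25, 89.25, 34.5, 41, 171.5, 172.25, 58.5, 22.5  ⇒  Σ = 716.75
Area = |Σ|/2 = 358.375.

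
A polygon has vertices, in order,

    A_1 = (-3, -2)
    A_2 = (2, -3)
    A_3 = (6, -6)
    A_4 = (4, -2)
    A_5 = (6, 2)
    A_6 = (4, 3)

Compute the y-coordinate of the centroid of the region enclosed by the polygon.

Apply the shoelace formula. First the cross-terms c_i = x_i·y_{i+1} − x_{i+1}·y_i:
  13, 6, 12, 20, 10, 1  ⇒  2A = 62, A = 31.
Then Σ (y_i + y_{i+1})·c_i = -164, so ȳ = -164 / (6·31) = -82/93.

-82/93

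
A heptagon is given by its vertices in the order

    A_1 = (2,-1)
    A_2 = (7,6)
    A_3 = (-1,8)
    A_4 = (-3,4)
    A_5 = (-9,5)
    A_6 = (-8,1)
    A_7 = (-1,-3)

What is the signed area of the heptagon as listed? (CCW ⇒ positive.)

92.5

Apply the surveyor's formula: 2A = Σ (x_i·y_{i+1} − x_{i+1}·y_i), indices taken mod 7.
A_1→A_2: (2)(6) − (7)(-1) = 19
A_2→A_3: (7)(8) − (-1)(6) = 62
A_3→A_4: (-1)(4) − (-3)(8) = 20
A_4→A_5: (-3)(5) − (-9)(4) = 21
A_5→A_6: (-9)(1) − (-8)(5) = 31
A_6→A_7: (-8)(-3) − (-1)(1) = 25
A_7→A_1: (-1)(-1) − (2)(-3) = 7
Σ = 185
Signed area = Σ/2 = 92.5 (positive ⇒ counter-clockwise traversal).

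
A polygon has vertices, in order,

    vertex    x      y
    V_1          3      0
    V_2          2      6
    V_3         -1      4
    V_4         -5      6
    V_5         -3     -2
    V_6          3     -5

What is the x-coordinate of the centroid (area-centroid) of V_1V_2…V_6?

-19/55

Apply Gauss's area formula. First the cross-terms c_i = x_i·y_{i+1} − x_{i+1}·y_i:
  18, 14, 14, 28, 21, 15  ⇒  2A = 110, A = 55.
Then Σ (x_i + x_{i+1})·c_i = -114, so x̄ = -114 / (6·55) = -19/55.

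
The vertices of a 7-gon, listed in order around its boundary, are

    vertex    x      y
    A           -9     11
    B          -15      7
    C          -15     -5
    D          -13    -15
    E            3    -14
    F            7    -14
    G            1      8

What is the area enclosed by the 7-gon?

439

Σ = (102) + (180) + (160) + (227) + (56) + (70) + (83) = 878
Area = |Σ|/2 = 439.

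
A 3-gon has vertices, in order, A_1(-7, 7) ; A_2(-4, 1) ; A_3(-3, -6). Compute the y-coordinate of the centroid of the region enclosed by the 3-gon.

2/3

Apply Gauss's area formula. First the cross-terms c_i = x_i·y_{i+1} − x_{i+1}·y_i:
  21, 27, -63  ⇒  2A = -15, A = -7.5.
Then Σ (y_i + y_{i+1})·c_i = -30, so ȳ = -30 / (6·(-7.5)) = 2/3.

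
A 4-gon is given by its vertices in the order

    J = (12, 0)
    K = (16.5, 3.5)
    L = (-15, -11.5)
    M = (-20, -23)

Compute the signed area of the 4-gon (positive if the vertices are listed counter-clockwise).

Apply the surveyor's formula: 2A = Σ (x_i·y_{i+1} − x_{i+1}·y_i), indices taken mod 4.
Cross-terms: 42, -137.25, 115, 276  ⇒  Σ = 295.75
Signed area = Σ/2 = 147.875 (positive ⇒ counter-clockwise traversal).

147.875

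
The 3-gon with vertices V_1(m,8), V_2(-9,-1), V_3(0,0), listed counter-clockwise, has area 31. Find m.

Write out the shoelace sum; only the two edges meeting at V_1 involve m:
2·Area = [(0·8 − m·0) + (m·(-1) − (-9)·8)] + 0
       = -1·m + 72 = 62
⇒ m = 10.

10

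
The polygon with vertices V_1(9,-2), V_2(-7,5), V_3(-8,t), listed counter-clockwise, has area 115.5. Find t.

Write out the shoelace sum; only the two edges meeting at V_3 involve t:
2·Area = [((-7)·t − (-8)·5) + ((-8)·(-2) − 9·t)] + 31
       = -16·t + 87 = 231
⇒ t = -9.

-9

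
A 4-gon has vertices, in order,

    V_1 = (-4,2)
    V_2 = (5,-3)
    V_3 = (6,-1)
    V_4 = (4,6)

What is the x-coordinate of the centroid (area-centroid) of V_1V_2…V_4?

Apply Gauss's area formula. First the cross-terms c_i = x_i·y_{i+1} − x_{i+1}·y_i:
  2, 13, 40, 32  ⇒  2A = 87, A = 43.5.
Then Σ (x_i + x_{i+1})·c_i = 545, so x̄ = 545 / (6·43.5) = 545/261.

545/261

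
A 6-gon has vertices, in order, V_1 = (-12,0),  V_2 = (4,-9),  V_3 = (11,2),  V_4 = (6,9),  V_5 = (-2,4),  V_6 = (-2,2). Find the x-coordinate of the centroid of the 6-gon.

509/279

Apply the shoelace (surveyor's) formula. First the cross-terms c_i = x_i·y_{i+1} − x_{i+1}·y_i:
  108, 107, 87, 42, 4, 24  ⇒  2A = 372, A = 186.
Then Σ (x_i + x_{i+1})·c_i = 2036, so x̄ = 2036 / (6·186) = 509/279.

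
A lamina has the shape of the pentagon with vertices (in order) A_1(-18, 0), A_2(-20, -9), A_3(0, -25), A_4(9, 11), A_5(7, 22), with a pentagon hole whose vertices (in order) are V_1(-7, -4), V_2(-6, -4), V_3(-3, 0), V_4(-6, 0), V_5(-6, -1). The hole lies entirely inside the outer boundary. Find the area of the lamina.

694.5

Outer boundary:
Apply the surveyor's formula: 2A = Σ (x_i·y_{i+1} − x_{i+1}·y_i), indices taken mod 5.
Σ = (162) + (500) + (225) + (121) + (396) = 1404
Area = |Σ|/2 = 702.
Hole:
Apply the shoelace (surveyor's) formula: 2A = Σ (x_i·y_{i+1} − x_{i+1}·y_i), indices taken mod 5.
Σ = (4) + (-12) + (0) + (6) + (17) = 15
Area = |Σ|/2 = 7.5.
Net area = 702 − 7.5 = 694.5.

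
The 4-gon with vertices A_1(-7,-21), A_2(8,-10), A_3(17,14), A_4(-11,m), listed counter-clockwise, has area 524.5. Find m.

6

The doubled signed area Σ (x_i y_{i+1} − x_{i+1} y_i) is linear in m.
With m=0 it equals 905; the coefficient of m is 24 (from the two edges through A_4).
So 24·m + 905 = 2·524.5 = 1049 ⇒ m = 6.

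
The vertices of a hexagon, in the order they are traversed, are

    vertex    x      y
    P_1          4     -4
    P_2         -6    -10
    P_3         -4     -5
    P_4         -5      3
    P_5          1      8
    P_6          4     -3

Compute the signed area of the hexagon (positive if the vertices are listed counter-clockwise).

-96.5

Apply the shoelace (surveyor's) formula: 2A = Σ (x_i·y_{i+1} − x_{i+1}·y_i), indices taken mod 6.
Σ = (-64) + (-10) + (-37) + (-43) + (-35) + (-4) = -193
Signed area = Σ/2 = -96.5 (negative ⇒ clockwise traversal).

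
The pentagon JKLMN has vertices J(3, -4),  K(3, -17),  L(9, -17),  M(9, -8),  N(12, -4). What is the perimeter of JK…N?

|JK| = √((0)² + (-13)²) = √169 = 13
|KL| = √((6)² + (0)²) = √36 = 6
|LM| = √((0)² + (9)²) = √81 = 9
|MN| = √((3)² + (4)²) = √25 = 5
|NJ| = √((-9)² + (0)²) = √81 = 9
Perimeter = 13 + 6 + 9 + 5 + 9 = 42.

42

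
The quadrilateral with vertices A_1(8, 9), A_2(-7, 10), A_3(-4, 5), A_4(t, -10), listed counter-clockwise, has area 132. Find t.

Write out the shoelace sum; only the two edges meeting at A_4 involve t:
2·Area = [((-4)·(-10) − t·5) + (t·9 − 8·(-10))] + 148
       = 4·t + 268 = 264
⇒ t = -1.

-1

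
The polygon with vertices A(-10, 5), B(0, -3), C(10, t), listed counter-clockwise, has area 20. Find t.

-7

The doubled signed area Σ (x_i y_{i+1} − x_{i+1} y_i) is linear in t.
With t=0 it equals 110; the coefficient of t is 10 (from the two edges through C).
So 10·t + 110 = 2·20 = 40 ⇒ t = -7.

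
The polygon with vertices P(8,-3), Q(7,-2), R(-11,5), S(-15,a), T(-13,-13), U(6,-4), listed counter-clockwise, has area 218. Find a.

2

The doubled signed area Σ (x_i y_{i+1} − x_{i+1} y_i) is linear in a.
With a=0 it equals 432; the coefficient of a is 2 (from the two edges through S).
So 2·a + 432 = 2·218 = 436 ⇒ a = 2.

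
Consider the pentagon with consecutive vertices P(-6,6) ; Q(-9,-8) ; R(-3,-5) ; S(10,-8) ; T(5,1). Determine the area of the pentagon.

141.5

Σ = (102) + (21) + (74) + (50) + (36) = 283
Area = |Σ|/2 = 141.5.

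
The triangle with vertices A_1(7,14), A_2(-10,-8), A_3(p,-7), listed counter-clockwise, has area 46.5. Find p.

Write out the shoelace sum; only the two edges meeting at A_3 involve p:
2·Area = [((-10)·(-7) − p·(-8)) + (p·14 − 7·(-7))] + 84
       = 22·p + 203 = 93
⇒ p = -5.

-5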